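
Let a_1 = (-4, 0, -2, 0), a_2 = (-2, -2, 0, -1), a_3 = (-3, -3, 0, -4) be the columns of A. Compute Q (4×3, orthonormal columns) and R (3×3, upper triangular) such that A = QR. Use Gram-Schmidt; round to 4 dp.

q_1 = a_1/‖a_1‖ = (-4, 0, -2, 0)/4.4721 = (-0.8944, 0.0000, -0.4472, 0.0000).
r_{12} = q_1·a_2 = 1.7889.
u_2 = a_2 − 1.7889·q_1 = (-0.4000, -2.0000, 0.8000, -1.0000).
‖u_2‖ = 2.4083, so q_2 = (-0.1661, -0.8305, 0.3322, -0.4152).
r_{13} = q_1·a_3 = 2.6833; r_{23} = q_2·a_3 = 4.6505.
u_3 = a_3 − 2.6833·q_1 − 4.6505·q_2 = (0.1724, 0.8621, -0.3448, -2.0690).
‖u_3‖ = 2.2743, so q_3 = (0.0758, 0.3790, -0.1516, -0.9097).

Q = [[-0.8944, -0.1661, 0.0758], [0.0000, -0.8305, 0.3790], [-0.4472, 0.3322, -0.1516], [0.0000, -0.4152, -0.9097]], R = [[4.4721, 1.7889, 2.6833], [0.0000, 2.4083, 4.6505], [0.0000, 0.0000, 2.2743]]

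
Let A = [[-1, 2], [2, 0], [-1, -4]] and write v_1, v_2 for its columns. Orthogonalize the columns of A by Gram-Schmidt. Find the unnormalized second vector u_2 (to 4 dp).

u_2 = (2.3333, -0.6667, -3.6667)

q_1 = v_1/‖v_1‖ = (-1, 2, -1)/2.4495 = (-0.4082, 0.8165, -0.4082).
r_{12} = q_1·v_2 = 0.8165.
u_2 = v_2 − 0.8165·q_1 = (2.3333, -0.6667, -3.6667).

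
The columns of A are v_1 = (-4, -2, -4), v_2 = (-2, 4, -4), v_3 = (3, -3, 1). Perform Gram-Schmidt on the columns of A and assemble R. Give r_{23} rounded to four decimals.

e_1 = v_1/‖v_1‖ = (-4, -2, -4)/6.0000 = (-0.6667, -0.3333, -0.6667).
r_{12} = e_1·v_2 = 2.6667.
u_2 = v_2 − 2.6667·e_1 = (-0.2222, 4.8889, -2.2222).
‖u_2‖ = 5.3748, so e_2 = (-0.0413, 0.9096, -0.4134).
r_{23} = e_2·v_3 = -3.2662.

r_{23} = -3.2662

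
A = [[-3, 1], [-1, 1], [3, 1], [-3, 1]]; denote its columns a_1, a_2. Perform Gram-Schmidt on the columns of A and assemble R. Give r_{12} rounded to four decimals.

r_{12} = -0.7559

a_1 = (-3, -1, 3, -3); ‖a_1‖ = 5.2915, so e_1 = (-0.5669, -0.1890, 0.5669, -0.5669).
r_{12} = e_1·a_2 = -0.7559.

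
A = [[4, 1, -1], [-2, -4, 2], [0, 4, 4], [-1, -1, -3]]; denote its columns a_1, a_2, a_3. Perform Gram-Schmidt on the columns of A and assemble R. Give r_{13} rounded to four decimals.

r_{13} = -1.0911

e_1 = a_1/‖a_1‖ = (4, -2, 0, -1)/4.5826 = (0.8729, -0.4364, 0.0000, -0.2182).
r_{13} = e_1·a_3 = -1.0911.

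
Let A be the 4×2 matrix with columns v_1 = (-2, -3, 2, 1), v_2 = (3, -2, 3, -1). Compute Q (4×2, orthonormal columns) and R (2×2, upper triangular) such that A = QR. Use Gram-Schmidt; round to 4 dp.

v_1 = (-2, -3, 2, 1); ‖v_1‖ = 4.2426, so q_1 = (-0.4714, -0.7071, 0.4714, 0.2357).
q_1·v_2 = (-0.4714)·3 + (-0.7071)·(-2) + 0.4714·3 + 0.2357·(-1) = 1.1785.
u_2 = v_2 − 1.1785·q_1 = (3.5556, -1.1667, 2.4444, -1.2778).
‖u_2‖ = 4.6488, so q_2 = (0.7648, -0.2510, 0.5258, -0.2749).

Q = [[-0.4714, 0.7648], [-0.7071, -0.2510], [0.4714, 0.5258], [0.2357, -0.2749]], R = [[4.2426, 1.1785], [0.0000, 4.6488]]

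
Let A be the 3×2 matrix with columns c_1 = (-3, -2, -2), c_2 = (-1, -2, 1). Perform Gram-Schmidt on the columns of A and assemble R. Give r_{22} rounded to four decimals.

r_{22} = 2.1282

c_1 = (-3, -2, -2); ‖c_1‖ = 4.1231, so q_1 = (-0.7276, -0.4851, -0.4851).
q_1·c_2 = (-0.7276)·(-1) + (-0.4851)·(-2) + (-0.4851)·1 = 1.2127.
u_2 = c_2 − 1.2127·q_1 = (-0.1176, -1.4118, 1.5882).
r_{22} = ‖u_2‖ = 2.1282.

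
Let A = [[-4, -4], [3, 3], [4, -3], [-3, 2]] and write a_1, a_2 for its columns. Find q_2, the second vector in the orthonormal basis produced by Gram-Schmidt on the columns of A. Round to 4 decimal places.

q_1 = a_1/‖a_1‖ = (-4, 3, 4, -3)/7.0711 = (-0.5657, 0.4243, 0.5657, -0.4243).
r_{12} = q_1·a_2 = 0.9899.
u_2 = a_2 − 0.9899·q_1 = (-3.4400, 2.5800, -3.5600, 2.4200).
‖u_2‖ = 6.0844, so q_2 = (-0.5654, 0.4240, -0.5851, 0.3977).

q_2 = (-0.5654, 0.4240, -0.5851, 0.3977)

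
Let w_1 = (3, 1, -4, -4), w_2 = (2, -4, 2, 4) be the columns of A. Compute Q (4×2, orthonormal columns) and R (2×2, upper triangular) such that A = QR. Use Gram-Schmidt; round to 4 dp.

Q = [[0.4629, 0.6693], [0.1543, -0.6514], [-0.6172, -0.0178], [-0.6172, 0.3569]], R = [[6.4807, -3.3947], [0.0000, 5.3363]]

q_1 = w_1/‖w_1‖ = (3, 1, -4, -4)/6.4807 = (0.4629, 0.1543, -0.6172, -0.6172).
r_{12} = q_1·w_2 = -3.3947.
u_2 = w_2 + 3.3947·q_1 = (3.5714, -3.4762, -0.0952, 1.9048).
‖u_2‖ = 5.3363, so q_2 = (0.6693, -0.6514, -0.0178, 0.3569).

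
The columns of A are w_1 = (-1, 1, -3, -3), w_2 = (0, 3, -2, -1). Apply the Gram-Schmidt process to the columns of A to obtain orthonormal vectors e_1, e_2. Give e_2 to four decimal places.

e_2 = (0.2301, 0.9204, -0.0767, 0.3068)

e_1 = w_1/‖w_1‖ = (-1, 1, -3, -3)/4.4721 = (-0.2236, 0.2236, -0.6708, -0.6708).
r_{12} = e_1·w_2 = 2.6833.
u_2 = w_2 − 2.6833·e_1 = (0.6000, 2.4000, -0.2000, 0.8000).
‖u_2‖ = 2.6077, so e_2 = (0.2301, 0.9204, -0.0767, 0.3068).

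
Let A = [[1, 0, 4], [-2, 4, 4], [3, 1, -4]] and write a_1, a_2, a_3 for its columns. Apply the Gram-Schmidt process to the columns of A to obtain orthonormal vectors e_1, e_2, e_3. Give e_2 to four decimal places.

e_2 = (0.0916, 0.8424, 0.5311)

a_1 = (1, -2, 3); ‖a_1‖ = 3.7417, so e_1 = (0.2673, -0.5345, 0.8018).
e_1·a_2 = 0.2673·0 + (-0.5345)·4 + 0.8018·1 = -1.3363.
u_2 = a_2 + 1.3363·e_1 = (0.3571, 3.2857, 2.0714).
‖u_2‖ = 3.9005, so e_2 = (0.0916, 0.8424, 0.5311).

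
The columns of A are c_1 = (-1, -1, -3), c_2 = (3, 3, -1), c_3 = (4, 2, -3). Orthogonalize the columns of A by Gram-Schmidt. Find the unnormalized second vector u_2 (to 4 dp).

u_2 = (2.7273, 2.7273, -1.8182)

c_1 = (-1, -1, -3); ‖c_1‖ = 3.3166, so q_1 = (-0.3015, -0.3015, -0.9045).
q_1·c_2 = (-0.3015)·3 + (-0.3015)·3 + (-0.9045)·(-1) = -0.9045.
u_2 = c_2 + 0.9045·q_1 = (2.7273, 2.7273, -1.8182).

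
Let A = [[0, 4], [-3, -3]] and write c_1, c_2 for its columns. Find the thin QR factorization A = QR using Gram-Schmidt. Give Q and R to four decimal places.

Q = [[0.0000, 1.0000], [-1.0000, 0.0000]], R = [[3.0000, 3.0000], [0.0000, 4.0000]]

c_1 = (0, -3); ‖c_1‖ = 3.0000, so q_1 = (0.0000, -1.0000).
q_1·c_2 = 0.0000·4 + (-1.0000)·(-3) = 3.0000.
u_2 = c_2 − 3.0000·q_1 = (4.0000, 0.0000).
‖u_2‖ = 4.0000, so q_2 = (1.0000, 0.0000).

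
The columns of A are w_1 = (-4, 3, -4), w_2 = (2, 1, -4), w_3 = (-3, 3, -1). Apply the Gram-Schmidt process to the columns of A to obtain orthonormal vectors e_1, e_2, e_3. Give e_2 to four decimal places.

e_2 = (0.7234, 0.0459, -0.6889)

w_1 = (-4, 3, -4); ‖w_1‖ = 6.4031, so e_1 = (-0.6247, 0.4685, -0.6247).
e_1·w_2 = (-0.6247)·2 + 0.4685·1 + (-0.6247)·(-4) = 1.7179.
u_2 = w_2 − 1.7179·e_1 = (3.0732, 0.1951, -2.9268).
‖u_2‖ = 4.2484, so e_2 = (0.7234, 0.0459, -0.6889).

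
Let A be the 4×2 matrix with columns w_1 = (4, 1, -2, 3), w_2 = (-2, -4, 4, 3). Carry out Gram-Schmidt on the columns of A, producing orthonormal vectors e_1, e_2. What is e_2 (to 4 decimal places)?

e_2 = (-0.0833, -0.5677, 0.5104, 0.6406)

w_1 = (4, 1, -2, 3); ‖w_1‖ = 5.4772, so e_1 = (0.7303, 0.1826, -0.3651, 0.5477).
e_1·w_2 = 0.7303·(-2) + 0.1826·(-4) + (-0.3651)·4 + 0.5477·3 = -2.0083.
u_2 = w_2 + 2.0083·e_1 = (-0.5333, -3.6333, 3.2667, 4.1000).
‖u_2‖ = 6.4005, so e_2 = (-0.0833, -0.5677, 0.5104, 0.6406).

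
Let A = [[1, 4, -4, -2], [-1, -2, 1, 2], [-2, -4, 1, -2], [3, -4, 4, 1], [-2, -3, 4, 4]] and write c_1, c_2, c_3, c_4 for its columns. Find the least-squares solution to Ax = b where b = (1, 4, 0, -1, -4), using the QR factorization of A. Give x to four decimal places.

q_1 = c_1/‖c_1‖ = (1, -1, -2, 3, -2)/4.3589 = (0.2294, -0.2294, -0.4588, 0.6882, -0.4588).
r_{12} = q_1·c_2 = 1.8353.
u_2 = c_2 − 1.8353·q_1 = (3.5789, -1.5789, -3.1579, -5.2632, -2.1579).
‖u_2‖ = 7.5915, so q_2 = (0.4714, -0.2080, -0.4160, -0.6933, -0.2842).
r_{13} = q_1·c_3 = -0.6882; r_{23} = q_2·c_3 = -6.4199.
u_3 = c_3 + 0.6882·q_1 + 6.4199·q_2 = (-0.8155, -0.4932, -1.9863, 0.0228, 1.8594).
‖u_3‖ = 2.8830, so q_3 = (-0.2829, -0.1711, -0.6890, 0.0079, 0.6450).
r_{14} = q_1·c_4 = -1.1471; r_{24} = q_2·c_4 = -2.3572; r_{34} = q_3·c_4 = 4.1893.
u_4 = c_4 + 1.1471·q_1 + 2.3572·q_2 − 4.1893·q_3 = (0.5595, 1.9632, -0.6205, 0.1221, 0.1017).
‖u_4‖ = 2.1395, so q_4 = (0.2615, 0.9176, -0.2900, 0.0571, 0.0476).
Qᵀb = (0.4588, 1.4698, -3.5548, 3.6846).
Back-substitute: x_4 = 3.6846/2.1395 = 1.7222.
x_3 = (-3.5548 − 4.1893·1.7222)/2.8830 = -3.7356.
x_2 = (1.4698 + 6.4199·(-3.7356) + 2.3572·1.7222)/7.5915 = -2.4307.
x_1 = (0.4588 − 1.8353·(-2.4307) + 0.6882·(-3.7356) + 1.1471·1.7222)/4.3589 = 0.9921.

x = (0.9921, -2.4307, -3.7356, 1.7222)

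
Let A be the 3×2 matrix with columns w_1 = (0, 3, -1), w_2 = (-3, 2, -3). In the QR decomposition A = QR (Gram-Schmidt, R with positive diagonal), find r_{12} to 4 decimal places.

r_{12} = 2.8460

w_1 = (0, 3, -1); ‖w_1‖ = 3.1623, so e_1 = (0.0000, 0.9487, -0.3162).
r_{12} = e_1·w_2 = 2.8460.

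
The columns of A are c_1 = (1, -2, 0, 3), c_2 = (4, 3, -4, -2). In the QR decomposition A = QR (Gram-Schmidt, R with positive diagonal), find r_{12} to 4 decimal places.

e_1 = c_1/‖c_1‖ = (1, -2, 0, 3)/3.7417 = (0.2673, -0.5345, 0.0000, 0.8018).
r_{12} = e_1·c_2 = -2.1381.

r_{12} = -2.1381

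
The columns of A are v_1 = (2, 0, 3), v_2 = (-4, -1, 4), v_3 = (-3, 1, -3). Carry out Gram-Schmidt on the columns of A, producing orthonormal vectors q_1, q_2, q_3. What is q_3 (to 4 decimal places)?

q_3 = (-0.1476, 0.9841, 0.0984)

v_1 = (2, 0, 3); ‖v_1‖ = 3.6056, so q_1 = (0.5547, 0.0000, 0.8321).
q_1·v_2 = 0.5547·(-4) + 0.0000·(-1) + 0.8321·4 = 1.1094.
u_2 = v_2 − 1.1094·q_1 = (-4.6154, -1.0000, 3.0769).
‖u_2‖ = 5.6364, so q_2 = (-0.8189, -0.1774, 0.5459).
q_1·v_3 = 0.5547·(-3) + 0.0000·1 + 0.8321·(-3) = -4.1603; q_2·v_3 = (-0.8189)·(-3) + (-0.1774)·1 + 0.5459·(-3) = 0.6414.
u_3 = v_3 + 4.1603·q_1 − 0.6414·q_2 = (-0.1671, 1.1138, 0.1114).
‖u_3‖ = 1.1318, so q_3 = (-0.1476, 0.9841, 0.0984).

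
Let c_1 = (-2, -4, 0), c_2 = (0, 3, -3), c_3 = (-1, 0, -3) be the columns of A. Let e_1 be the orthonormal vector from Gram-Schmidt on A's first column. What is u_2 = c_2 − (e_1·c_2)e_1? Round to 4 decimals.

e_1 = c_1/‖c_1‖ = (-2, -4, 0)/4.4721 = (-0.4472, -0.8944, 0.0000).
r_{12} = e_1·c_2 = -2.6833.
u_2 = c_2 + 2.6833·e_1 = (-1.2000, 0.6000, -3.0000).

u_2 = (-1.2000, 0.6000, -3.0000)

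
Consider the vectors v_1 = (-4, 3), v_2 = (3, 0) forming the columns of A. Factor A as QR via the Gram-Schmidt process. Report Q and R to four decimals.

Q = [[-0.8000, 0.6000], [0.6000, 0.8000]], R = [[5.0000, -2.4000], [0.0000, 1.8000]]

v_1 = (-4, 3); ‖v_1‖ = 5.0000, so q_1 = (-0.8000, 0.6000).
q_1·v_2 = (-0.8000)·3 + 0.6000·0 = -2.4000.
u_2 = v_2 + 2.4000·q_1 = (1.0800, 1.4400).
‖u_2‖ = 1.8000, so q_2 = (0.6000, 0.8000).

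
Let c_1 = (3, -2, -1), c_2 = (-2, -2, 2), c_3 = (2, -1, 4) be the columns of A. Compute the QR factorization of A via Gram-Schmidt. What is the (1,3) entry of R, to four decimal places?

r_{13} = 1.0690

e_1 = c_1/‖c_1‖ = (3, -2, -1)/3.7417 = (0.8018, -0.5345, -0.2673).
r_{13} = e_1·c_3 = 1.0690.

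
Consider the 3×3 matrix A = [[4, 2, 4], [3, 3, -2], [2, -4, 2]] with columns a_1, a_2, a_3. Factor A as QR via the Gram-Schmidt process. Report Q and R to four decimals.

a_1 = (4, 3, 2); ‖a_1‖ = 5.3852, so e_1 = (0.7428, 0.5571, 0.3714).
e_1·a_2 = 0.7428·2 + 0.5571·3 + 0.3714·(-4) = 1.6713.
u_2 = a_2 − 1.6713·e_1 = (0.7586, 2.0690, -4.6207).
‖u_2‖ = 5.1193, so e_2 = (0.1482, 0.4042, -0.9026).
e_1·a_3 = 0.7428·4 + 0.5571·(-2) + 0.3714·2 = 2.5997; e_2·a_3 = 0.1482·4 + 0.4042·(-2) + (-0.9026)·2 = -2.0208.
u_3 = a_3 − 2.5997·e_1 + 2.0208·e_2 = (2.3684, -2.6316, -0.7895).
‖u_3‖ = 3.6274, so e_3 = (0.6529, -0.7255, -0.2176).

Q = [[0.7428, 0.1482, 0.6529], [0.5571, 0.4042, -0.7255], [0.3714, -0.9026, -0.2176]], R = [[5.3852, 1.6713, 2.5997], [0.0000, 5.1193, -2.0208], [0.0000, 0.0000, 3.6274]]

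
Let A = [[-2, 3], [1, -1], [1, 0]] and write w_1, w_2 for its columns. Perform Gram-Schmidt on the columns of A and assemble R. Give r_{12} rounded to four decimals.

r_{12} = -2.8577

q_1 = w_1/‖w_1‖ = (-2, 1, 1)/2.4495 = (-0.8165, 0.4082, 0.4082).
r_{12} = q_1·w_2 = -2.8577.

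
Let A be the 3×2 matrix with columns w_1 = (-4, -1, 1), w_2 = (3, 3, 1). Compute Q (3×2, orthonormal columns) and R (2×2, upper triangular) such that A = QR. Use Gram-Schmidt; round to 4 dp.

e_1 = w_1/‖w_1‖ = (-4, -1, 1)/4.2426 = (-0.9428, -0.2357, 0.2357).
r_{12} = e_1·w_2 = -3.2998.
u_2 = w_2 + 3.2998·e_1 = (-0.1111, 2.2222, 1.7778).
‖u_2‖ = 2.8480, so e_2 = (-0.0390, 0.7803, 0.6242).

Q = [[-0.9428, -0.0390], [-0.2357, 0.7803], [0.2357, 0.6242]], R = [[4.2426, -3.2998], [0.0000, 2.8480]]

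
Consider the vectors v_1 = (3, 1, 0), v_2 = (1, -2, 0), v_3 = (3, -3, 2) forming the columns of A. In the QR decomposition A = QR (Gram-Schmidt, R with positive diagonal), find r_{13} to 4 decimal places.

r_{13} = 1.8974

e_1 = v_1/‖v_1‖ = (3, 1, 0)/3.1623 = (0.9487, 0.3162, 0.0000).
r_{13} = e_1·v_3 = 1.8974.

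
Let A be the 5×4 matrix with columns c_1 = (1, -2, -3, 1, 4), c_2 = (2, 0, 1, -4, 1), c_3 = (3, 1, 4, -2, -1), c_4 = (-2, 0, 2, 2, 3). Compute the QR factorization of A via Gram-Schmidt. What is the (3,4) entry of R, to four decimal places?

r_{34} = 1.1075

q_1 = c_1/‖c_1‖ = (1, -2, -3, 1, 4)/5.5678 = (0.1796, -0.3592, -0.5388, 0.1796, 0.7184).
r_{12} = q_1·c_2 = -0.1796.
u_2 = c_2 + 0.1796·q_1 = (2.0323, -0.0645, 0.9032, -3.9677, 1.1290).
‖u_2‖ = 4.6870, so q_2 = (0.4336, -0.0138, 0.1927, -0.8465, 0.2409).
r_{13} = q_1·c_3 = -3.0533; r_{23} = q_2·c_3 = 3.5101.
u_3 = c_3 + 3.0533·q_1 − 3.5101·q_2 = (2.0264, -0.0485, 1.6784, 1.5198, 0.3480).
‖u_3‖ = 3.0589, so q_3 = (0.6625, -0.0158, 0.5487, 0.4969, 0.1138).
r_{34} = q_3·c_4 = 1.1075.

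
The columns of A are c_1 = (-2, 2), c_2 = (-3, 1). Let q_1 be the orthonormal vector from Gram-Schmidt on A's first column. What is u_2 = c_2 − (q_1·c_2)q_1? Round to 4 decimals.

u_2 = (-1.0000, -1.0000)

c_1 = (-2, 2); ‖c_1‖ = 2.8284, so q_1 = (-0.7071, 0.7071).
q_1·c_2 = (-0.7071)·(-3) + 0.7071·1 = 2.8284.
u_2 = c_2 − 2.8284·q_1 = (-1.0000, -1.0000).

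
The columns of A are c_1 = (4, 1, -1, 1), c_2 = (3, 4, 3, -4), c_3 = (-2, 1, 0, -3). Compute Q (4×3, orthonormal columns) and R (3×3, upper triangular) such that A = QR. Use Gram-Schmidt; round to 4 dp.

c_1 = (4, 1, -1, 1); ‖c_1‖ = 4.3589, so e_1 = (0.9177, 0.2294, -0.2294, 0.2294).
e_1·c_2 = 0.9177·3 + 0.2294·4 + (-0.2294)·3 + 0.2294·(-4) = 2.0647.
u_2 = c_2 − 2.0647·e_1 = (1.1053, 3.5263, 3.4737, -4.4737).
‖u_2‖ = 6.7629, so e_2 = (0.1634, 0.5214, 0.5136, -0.6615).
e_1·c_3 = 0.9177·(-2) + 0.2294·1 + (-0.2294)·0 + 0.2294·(-3) = -2.2942; e_2·c_3 = 0.1634·(-2) + 0.5214·1 + 0.5136·0 + (-0.6615)·(-3) = 2.1791.
u_3 = c_3 + 2.2942·e_1 − 2.1791·e_2 = (-0.2509, 0.3901, -1.6456, -1.0322).
‖u_3‖ = 1.9971, so e_3 = (-0.1256, 0.1953, -0.8240, -0.5169).

Q = [[0.9177, 0.1634, -0.1256], [0.2294, 0.5214, 0.1953], [-0.2294, 0.5136, -0.8240], [0.2294, -0.6615, -0.5169]], R = [[4.3589, 2.0647, -2.2942], [0.0000, 6.7629, 2.1791], [0.0000, 0.0000, 1.9971]]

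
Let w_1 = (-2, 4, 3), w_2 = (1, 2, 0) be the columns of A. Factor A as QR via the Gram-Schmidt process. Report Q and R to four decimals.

Q = [[-0.3714, 0.7292], [0.7428, 0.6047], [0.5571, -0.3202]], R = [[5.3852, 1.1142], [0.0000, 1.9387]]

w_1 = (-2, 4, 3); ‖w_1‖ = 5.3852, so e_1 = (-0.3714, 0.7428, 0.5571).
e_1·w_2 = (-0.3714)·1 + 0.7428·2 + 0.5571·0 = 1.1142.
u_2 = w_2 − 1.1142·e_1 = (1.4138, 1.1724, -0.6207).
‖u_2‖ = 1.9387, so e_2 = (0.7292, 0.6047, -0.3202).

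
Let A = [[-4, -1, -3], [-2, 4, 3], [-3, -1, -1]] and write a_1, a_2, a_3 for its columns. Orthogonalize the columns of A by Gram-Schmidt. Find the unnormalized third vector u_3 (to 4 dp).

u_3 = (-0.7255, 0.0518, 0.9328)

a_1 = (-4, -2, -3); ‖a_1‖ = 5.3852, so e_1 = (-0.7428, -0.3714, -0.5571).
e_1·a_2 = (-0.7428)·(-1) + (-0.3714)·4 + (-0.5571)·(-1) = -0.1857.
u_2 = a_2 + 0.1857·e_1 = (-1.1379, 3.9310, -1.1034).
‖u_2‖ = 4.2386, so e_2 = (-0.2685, 0.9274, -0.2603).
e_1·a_3 = (-0.7428)·(-3) + (-0.3714)·3 + (-0.5571)·(-1) = 1.6713; e_2·a_3 = (-0.2685)·(-3) + 0.9274·3 + (-0.2603)·(-1) = 3.8481.
u_3 = a_3 − 1.6713·e_1 − 3.8481·e_2 = (-0.7255, 0.0518, 0.9328).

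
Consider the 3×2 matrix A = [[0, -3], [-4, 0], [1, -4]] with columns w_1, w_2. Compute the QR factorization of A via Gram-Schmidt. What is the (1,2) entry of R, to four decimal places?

w_1 = (0, -4, 1); ‖w_1‖ = 4.1231, so e_1 = (0.0000, -0.9701, 0.2425).
r_{12} = e_1·w_2 = -0.9701.

r_{12} = -0.9701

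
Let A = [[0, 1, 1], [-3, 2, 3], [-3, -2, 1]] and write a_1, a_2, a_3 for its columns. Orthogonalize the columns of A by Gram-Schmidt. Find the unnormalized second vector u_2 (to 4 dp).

a_1 = (0, -3, -3); ‖a_1‖ = 4.2426, so e_1 = (0.0000, -0.7071, -0.7071).
e_1·a_2 = 0.0000·1 + (-0.7071)·2 + (-0.7071)·(-2) = 0.0000.
u_2 = a_2 + 0.0000·e_1 = (1.0000, 2.0000, -2.0000).

u_2 = (1.0000, 2.0000, -2.0000)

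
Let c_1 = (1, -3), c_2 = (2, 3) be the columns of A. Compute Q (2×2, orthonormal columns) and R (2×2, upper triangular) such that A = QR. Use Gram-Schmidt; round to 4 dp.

Q = [[0.3162, 0.9487], [-0.9487, 0.3162]], R = [[3.1623, -2.2136], [0.0000, 2.8460]]

c_1 = (1, -3); ‖c_1‖ = 3.1623, so e_1 = (0.3162, -0.9487).
e_1·c_2 = 0.3162·2 + (-0.9487)·3 = -2.2136.
u_2 = c_2 + 2.2136·e_1 = (2.7000, 0.9000).
‖u_2‖ = 2.8460, so e_2 = (0.9487, 0.3162).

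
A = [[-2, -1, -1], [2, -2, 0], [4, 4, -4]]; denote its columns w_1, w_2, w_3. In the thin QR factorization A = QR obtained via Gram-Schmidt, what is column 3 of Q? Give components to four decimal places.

q_3 = (-0.9117, -0.2279, -0.3419)

w_1 = (-2, 2, 4); ‖w_1‖ = 4.8990, so q_1 = (-0.4082, 0.4082, 0.8165).
q_1·w_2 = (-0.4082)·(-1) + 0.4082·(-2) + 0.8165·4 = 2.8577.
u_2 = w_2 − 2.8577·q_1 = (0.1667, -3.1667, 1.6667).
‖u_2‖ = 3.5824, so q_2 = (0.0465, -0.8840, 0.4652).
q_1·w_3 = (-0.4082)·(-1) + 0.4082·0 + 0.8165·(-4) = -2.8577; q_2·w_3 = 0.0465·(-1) + (-0.8840)·0 + 0.4652·(-4) = -1.9075.
u_3 = w_3 + 2.8577·q_1 + 1.9075·q_2 = (-2.0779, -0.5195, -0.7792).
‖u_3‖ = 2.2792, so q_3 = (-0.9117, -0.2279, -0.3419).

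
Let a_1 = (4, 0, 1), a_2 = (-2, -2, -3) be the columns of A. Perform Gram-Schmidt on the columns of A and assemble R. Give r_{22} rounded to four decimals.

r_{22} = 3.1436

a_1 = (4, 0, 1); ‖a_1‖ = 4.1231, so e_1 = (0.9701, 0.0000, 0.2425).
e_1·a_2 = 0.9701·(-2) + 0.0000·(-2) + 0.2425·(-3) = -2.6679.
u_2 = a_2 + 2.6679·e_1 = (0.5882, -2.0000, -2.3529).
r_{22} = ‖u_2‖ = 3.1436.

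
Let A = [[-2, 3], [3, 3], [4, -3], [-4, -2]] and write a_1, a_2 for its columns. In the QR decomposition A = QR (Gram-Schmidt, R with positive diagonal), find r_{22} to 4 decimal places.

r_{22} = 5.5658

a_1 = (-2, 3, 4, -4); ‖a_1‖ = 6.7082, so e_1 = (-0.2981, 0.4472, 0.5963, -0.5963).
e_1·a_2 = (-0.2981)·3 + 0.4472·3 + 0.5963·(-3) + (-0.5963)·(-2) = -0.1491.
u_2 = a_2 + 0.1491·e_1 = (2.9556, 3.0667, -2.9111, -2.0889).
r_{22} = ‖u_2‖ = 5.5658.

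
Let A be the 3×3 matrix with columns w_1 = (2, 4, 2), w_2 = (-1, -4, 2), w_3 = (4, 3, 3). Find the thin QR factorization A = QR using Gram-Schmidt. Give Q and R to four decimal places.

Q = [[0.4082, 0.0465, 0.9117], [0.8165, -0.4652, -0.3419], [0.4082, 0.8840, -0.2279]], R = [[4.8990, -2.8577, 5.3072], [0.0000, 3.5824, 1.4423], [0.0000, 0.0000, 1.9373]]

w_1 = (2, 4, 2); ‖w_1‖ = 4.8990, so q_1 = (0.4082, 0.8165, 0.4082).
q_1·w_2 = 0.4082·(-1) + 0.8165·(-4) + 0.4082·2 = -2.8577.
u_2 = w_2 + 2.8577·q_1 = (0.1667, -1.6667, 3.1667).
‖u_2‖ = 3.5824, so q_2 = (0.0465, -0.4652, 0.8840).
q_1·w_3 = 0.4082·4 + 0.8165·3 + 0.4082·3 = 5.3072; q_2·w_3 = 0.0465·4 + (-0.4652)·3 + 0.8840·3 = 1.4423.
u_3 = w_3 − 5.3072·q_1 − 1.4423·q_2 = (1.7662, -0.6623, -0.4416).
‖u_3‖ = 1.9373, so q_3 = (0.9117, -0.3419, -0.2279).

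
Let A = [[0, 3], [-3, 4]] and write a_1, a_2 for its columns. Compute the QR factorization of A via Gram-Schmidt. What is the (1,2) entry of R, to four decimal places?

e_1 = a_1/‖a_1‖ = (0, -3)/3.0000 = (0.0000, -1.0000).
r_{12} = e_1·a_2 = -4.0000.

r_{12} = -4.0000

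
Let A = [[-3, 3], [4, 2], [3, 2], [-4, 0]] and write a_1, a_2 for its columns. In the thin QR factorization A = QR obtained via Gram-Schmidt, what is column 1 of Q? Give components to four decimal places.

q_1 = a_1/‖a_1‖ = (-3, 4, 3, -4)/7.0711 = (-0.4243, 0.5657, 0.4243, -0.5657).

q_1 = (-0.4243, 0.5657, 0.4243, -0.5657)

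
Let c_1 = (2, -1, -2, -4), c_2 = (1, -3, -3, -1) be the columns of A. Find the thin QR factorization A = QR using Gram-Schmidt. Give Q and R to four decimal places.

Q = [[0.4000, -0.0603], [-0.2000, -0.7236], [-0.4000, -0.5427], [-0.8000, 0.4221]], R = [[5.0000, 3.0000], [0.0000, 3.3166]]

c_1 = (2, -1, -2, -4); ‖c_1‖ = 5.0000, so q_1 = (0.4000, -0.2000, -0.4000, -0.8000).
q_1·c_2 = 0.4000·1 + (-0.2000)·(-3) + (-0.4000)·(-3) + (-0.8000)·(-1) = 3.0000.
u_2 = c_2 − 3.0000·q_1 = (-0.2000, -2.4000, -1.8000, 1.4000).
‖u_2‖ = 3.3166, so q_2 = (-0.0603, -0.7236, -0.5427, 0.4221).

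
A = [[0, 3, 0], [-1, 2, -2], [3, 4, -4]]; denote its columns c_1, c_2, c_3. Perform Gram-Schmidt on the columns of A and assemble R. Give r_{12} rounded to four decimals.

c_1 = (0, -1, 3); ‖c_1‖ = 3.1623, so e_1 = (0.0000, -0.3162, 0.9487).
r_{12} = e_1·c_2 = 3.1623.

r_{12} = 3.1623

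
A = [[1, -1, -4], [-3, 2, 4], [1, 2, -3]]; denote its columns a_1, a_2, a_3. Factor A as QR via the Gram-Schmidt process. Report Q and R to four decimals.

a_1 = (1, -3, 1); ‖a_1‖ = 3.3166, so q_1 = (0.3015, -0.9045, 0.3015).
q_1·a_2 = 0.3015·(-1) + (-0.9045)·2 + 0.3015·2 = -1.5076.
u_2 = a_2 + 1.5076·q_1 = (-0.5455, 0.6364, 2.4545).
‖u_2‖ = 2.5937, so q_2 = (-0.2103, 0.2453, 0.9463).
q_1·a_3 = 0.3015·(-4) + (-0.9045)·4 + 0.3015·(-3) = -5.7287; q_2·a_3 = (-0.2103)·(-4) + 0.2453·4 + 0.9463·(-3) = -1.0164.
u_3 = a_3 + 5.7287·q_1 + 1.0164·q_2 = (-2.4865, -0.9324, -0.3108).
‖u_3‖ = 2.6737, so q_3 = (-0.9300, -0.3487, -0.1162).

Q = [[0.3015, -0.2103, -0.9300], [-0.9045, 0.2453, -0.3487], [0.3015, 0.9463, -0.1162]], R = [[3.3166, -1.5076, -5.7287], [0.0000, 2.5937, -1.0164], [0.0000, 0.0000, 2.6737]]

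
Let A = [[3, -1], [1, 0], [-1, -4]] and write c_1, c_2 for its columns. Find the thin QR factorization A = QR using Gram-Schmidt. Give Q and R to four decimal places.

Q = [[0.9045, -0.3095], [0.3015, -0.0221], [-0.3015, -0.9506]], R = [[3.3166, 0.3015], [0.0000, 4.1121]]

q_1 = c_1/‖c_1‖ = (3, 1, -1)/3.3166 = (0.9045, 0.3015, -0.3015).
r_{12} = q_1·c_2 = 0.3015.
u_2 = c_2 − 0.3015·q_1 = (-1.2727, -0.0909, -3.9091).
‖u_2‖ = 4.1121, so q_2 = (-0.3095, -0.0221, -0.9506).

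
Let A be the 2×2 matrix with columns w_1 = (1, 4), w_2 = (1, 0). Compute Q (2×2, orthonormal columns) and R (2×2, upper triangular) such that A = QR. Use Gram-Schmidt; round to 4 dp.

Q = [[0.2425, 0.9701], [0.9701, -0.2425]], R = [[4.1231, 0.2425], [0.0000, 0.9701]]

q_1 = w_1/‖w_1‖ = (1, 4)/4.1231 = (0.2425, 0.9701).
r_{12} = q_1·w_2 = 0.2425.
u_2 = w_2 − 0.2425·q_1 = (0.9412, -0.2353).
‖u_2‖ = 0.9701, so q_2 = (0.9701, -0.2425).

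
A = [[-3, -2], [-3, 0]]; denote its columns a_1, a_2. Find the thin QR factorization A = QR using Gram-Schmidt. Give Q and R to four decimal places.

a_1 = (-3, -3); ‖a_1‖ = 4.2426, so q_1 = (-0.7071, -0.7071).
q_1·a_2 = (-0.7071)·(-2) + (-0.7071)·0 = 1.4142.
u_2 = a_2 − 1.4142·q_1 = (-1.0000, 1.0000).
‖u_2‖ = 1.4142, so q_2 = (-0.7071, 0.7071).

Q = [[-0.7071, -0.7071], [-0.7071, 0.7071]], R = [[4.2426, 1.4142], [0.0000, 1.4142]]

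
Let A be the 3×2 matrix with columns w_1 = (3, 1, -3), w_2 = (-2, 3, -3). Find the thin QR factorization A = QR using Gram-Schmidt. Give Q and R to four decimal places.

Q = [[0.6882, -0.6573], [0.2294, 0.5986], [-0.6882, -0.4578]], R = [[4.3589, 1.3765], [0.0000, 4.4839]]

e_1 = w_1/‖w_1‖ = (3, 1, -3)/4.3589 = (0.6882, 0.2294, -0.6882).
r_{12} = e_1·w_2 = 1.3765.
u_2 = w_2 − 1.3765·e_1 = (-2.9474, 2.6842, -2.0526).
‖u_2‖ = 4.4839, so e_2 = (-0.6573, 0.5986, -0.4578).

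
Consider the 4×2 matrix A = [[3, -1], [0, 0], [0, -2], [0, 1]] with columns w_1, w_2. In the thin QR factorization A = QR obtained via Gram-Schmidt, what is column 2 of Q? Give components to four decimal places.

w_1 = (3, 0, 0, 0); ‖w_1‖ = 3.0000, so e_1 = (1.0000, 0.0000, 0.0000, 0.0000).
e_1·w_2 = 1.0000·(-1) + 0.0000·0 + 0.0000·(-2) + 0.0000·1 = -1.0000.
u_2 = w_2 + 1.0000·e_1 = (0.0000, 0.0000, -2.0000, 1.0000).
‖u_2‖ = 2.2361, so e_2 = (0.0000, 0.0000, -0.8944, 0.4472).

e_2 = (0.0000, 0.0000, -0.8944, 0.4472)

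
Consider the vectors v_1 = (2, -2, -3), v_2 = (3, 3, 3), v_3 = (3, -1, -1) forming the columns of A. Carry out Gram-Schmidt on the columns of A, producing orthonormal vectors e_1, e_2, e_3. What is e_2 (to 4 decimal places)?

e_2 = (0.8608, 0.4117, 0.2994)

v_1 = (2, -2, -3); ‖v_1‖ = 4.1231, so e_1 = (0.4851, -0.4851, -0.7276).
e_1·v_2 = 0.4851·3 + (-0.4851)·3 + (-0.7276)·3 = -2.1828.
u_2 = v_2 + 2.1828·e_1 = (4.0588, 1.9412, 1.4118).
‖u_2‖ = 4.7154, so e_2 = (0.8608, 0.4117, 0.2994).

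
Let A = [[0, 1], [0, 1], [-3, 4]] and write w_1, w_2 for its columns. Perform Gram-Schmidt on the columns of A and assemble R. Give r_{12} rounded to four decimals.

r_{12} = -4.0000

w_1 = (0, 0, -3); ‖w_1‖ = 3.0000, so e_1 = (0.0000, 0.0000, -1.0000).
r_{12} = e_1·w_2 = -4.0000.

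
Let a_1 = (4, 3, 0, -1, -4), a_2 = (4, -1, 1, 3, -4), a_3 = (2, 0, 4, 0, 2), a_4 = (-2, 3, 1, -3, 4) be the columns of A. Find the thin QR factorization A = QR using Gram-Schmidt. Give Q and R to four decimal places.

e_1 = a_1/‖a_1‖ = (4, 3, 0, -1, -4)/6.4807 = (0.6172, 0.4629, 0.0000, -0.1543, -0.6172).
r_{12} = e_1·a_2 = 4.0119.
u_2 = a_2 − 4.0119·e_1 = (1.5238, -2.8571, 1.0000, 3.6190, -1.5238).
‖u_2‖ = 5.1870, so e_2 = (0.2938, -0.5508, 0.1928, 0.6977, -0.2938).
r_{13} = e_1·a_3 = 0.0000; r_{23} = e_2·a_3 = 0.7712.
u_3 = a_3 + 0.0000·e_1 − 0.7712·e_2 = (1.7735, 0.4248, 3.8513, -0.5381, 2.2265).
‖u_3‖ = 4.8379, so e_3 = (0.3666, 0.0878, 0.7961, -0.1112, 0.4602).
r_{14} = e_1·a_4 = -1.8516; r_{24} = e_2·a_4 = -5.3155; r_{34} = e_3·a_4 = 2.5009.
u_4 = a_4 + 1.8516·e_1 + 5.3155·e_2 − 2.5009·e_3 = (-0.2123, 0.7096, 0.0339, 0.7011, 0.1446).
‖u_4‖ = 1.0307, so e_4 = (-0.2060, 0.6885, 0.0329, 0.6803, 0.1403).

Q = [[0.6172, 0.2938, 0.3666, -0.2060], [0.4629, -0.5508, 0.0878, 0.6885], [0.0000, 0.1928, 0.7961, 0.0329], [-0.1543, 0.6977, -0.1112, 0.6803], [-0.6172, -0.2938, 0.4602, 0.1403]], R = [[6.4807, 4.0119, 0.0000, -1.8516], [0.0000, 5.1870, 0.7712, -5.3155], [0.0000, 0.0000, 4.8379, 2.5009], [0.0000, 0.0000, 0.0000, 1.0307]]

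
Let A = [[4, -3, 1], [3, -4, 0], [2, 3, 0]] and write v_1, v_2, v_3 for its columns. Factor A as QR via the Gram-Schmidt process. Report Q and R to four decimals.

v_1 = (4, 3, 2); ‖v_1‖ = 5.3852, so q_1 = (0.7428, 0.5571, 0.3714).
q_1·v_2 = 0.7428·(-3) + 0.5571·(-4) + 0.3714·3 = -3.3425.
u_2 = v_2 + 3.3425·q_1 = (-0.5172, -2.1379, 4.2414).
‖u_2‖ = 4.7778, so q_2 = (-0.1083, -0.4475, 0.8877).
q_1·v_3 = 0.7428·1 + 0.5571·0 + 0.3714·0 = 0.7428; q_2·v_3 = (-0.1083)·1 + (-0.4475)·0 + 0.8877·0 = -0.1083.
u_3 = v_3 − 0.7428·q_1 + 0.1083·q_2 = (0.4366, -0.4622, -0.1798).
‖u_3‖ = 0.6607, so q_3 = (0.6607, -0.6996, -0.2721).

Q = [[0.7428, -0.1083, 0.6607], [0.5571, -0.4475, -0.6996], [0.3714, 0.8877, -0.2721]], R = [[5.3852, -3.3425, 0.7428], [0.0000, 4.7778, -0.1083], [0.0000, 0.0000, 0.6607]]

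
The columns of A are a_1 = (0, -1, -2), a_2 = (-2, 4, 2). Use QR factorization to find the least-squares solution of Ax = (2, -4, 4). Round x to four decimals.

x = (-3.4286, -1.6429)

q_1 = a_1/‖a_1‖ = (0, -1, -2)/2.2361 = (0.0000, -0.4472, -0.8944).
r_{12} = q_1·a_2 = -3.5777.
u_2 = a_2 + 3.5777·q_1 = (-2.0000, 2.4000, -1.2000).
‖u_2‖ = 3.3466, so q_2 = (-0.5976, 0.7171, -0.3586).
Qᵀb = (-1.7889, -5.4981).
Back-substitute: x_2 = -5.4981/3.3466 = -1.6429.
x_1 = (-1.7889 + 3.5777·(-1.6429))/2.2361 = -3.4286.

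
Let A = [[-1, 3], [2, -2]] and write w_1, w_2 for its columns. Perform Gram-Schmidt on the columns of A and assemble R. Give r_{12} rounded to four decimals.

w_1 = (-1, 2); ‖w_1‖ = 2.2361, so q_1 = (-0.4472, 0.8944).
r_{12} = q_1·w_2 = -3.1305.

r_{12} = -3.1305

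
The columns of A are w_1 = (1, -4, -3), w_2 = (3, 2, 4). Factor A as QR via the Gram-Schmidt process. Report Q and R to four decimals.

e_1 = w_1/‖w_1‖ = (1, -4, -3)/5.0990 = (0.1961, -0.7845, -0.5883).
r_{12} = e_1·w_2 = -3.3340.
u_2 = w_2 + 3.3340·e_1 = (3.6538, -0.6154, 2.0385).
‖u_2‖ = 4.2290, so e_2 = (0.8640, -0.1455, 0.4820).

Q = [[0.1961, 0.8640], [-0.7845, -0.1455], [-0.5883, 0.4820]], R = [[5.0990, -3.3340], [0.0000, 4.2290]]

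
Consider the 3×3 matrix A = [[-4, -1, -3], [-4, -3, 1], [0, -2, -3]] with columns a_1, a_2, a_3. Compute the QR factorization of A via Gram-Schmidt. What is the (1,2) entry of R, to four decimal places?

r_{12} = 2.8284

e_1 = a_1/‖a_1‖ = (-4, -4, 0)/5.6569 = (-0.7071, -0.7071, 0.0000).
r_{12} = e_1·a_2 = 2.8284.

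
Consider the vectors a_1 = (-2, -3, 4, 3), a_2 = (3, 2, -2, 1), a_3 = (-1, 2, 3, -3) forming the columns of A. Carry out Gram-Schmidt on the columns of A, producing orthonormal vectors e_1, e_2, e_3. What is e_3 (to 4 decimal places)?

e_3 = (0.1640, 0.6118, 0.7311, -0.2536)

a_1 = (-2, -3, 4, 3); ‖a_1‖ = 6.1644, so e_1 = (-0.3244, -0.4867, 0.6489, 0.4867).
e_1·a_2 = (-0.3244)·3 + (-0.4867)·2 + 0.6489·(-2) + 0.4867·1 = -2.7578.
u_2 = a_2 + 2.7578·e_1 = (2.1053, 0.6579, -0.2105, 2.3421).
‖u_2‖ = 3.2241, so e_2 = (0.6530, 0.2041, -0.0653, 0.7264).
e_1·a_3 = (-0.3244)·(-1) + (-0.4867)·2 + 0.6489·3 + 0.4867·(-3) = -0.1622; e_2·a_3 = 0.6530·(-1) + 0.2041·2 + (-0.0653)·3 + 0.7264·(-3) = -2.6201.
u_3 = a_3 + 0.1622·e_1 + 2.6201·e_2 = (0.6582, 2.4557, 2.9342, -1.0177).
‖u_3‖ = 4.0136, so e_3 = (0.1640, 0.6118, 0.7311, -0.2536).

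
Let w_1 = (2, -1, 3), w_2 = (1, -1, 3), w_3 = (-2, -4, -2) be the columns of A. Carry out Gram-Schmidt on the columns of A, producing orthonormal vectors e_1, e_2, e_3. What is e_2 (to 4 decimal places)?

w_1 = (2, -1, 3); ‖w_1‖ = 3.7417, so e_1 = (0.5345, -0.2673, 0.8018).
e_1·w_2 = 0.5345·1 + (-0.2673)·(-1) + 0.8018·3 = 3.2071.
u_2 = w_2 − 3.2071·e_1 = (-0.7143, -0.1429, 0.4286).
‖u_2‖ = 0.8452, so e_2 = (-0.8452, -0.1690, 0.5071).

e_2 = (-0.8452, -0.1690, 0.5071)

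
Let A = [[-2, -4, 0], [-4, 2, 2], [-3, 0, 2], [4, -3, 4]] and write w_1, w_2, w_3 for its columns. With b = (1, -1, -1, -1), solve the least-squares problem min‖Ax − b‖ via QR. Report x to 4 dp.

x = (-0.0193, -0.2235, -0.4062)

q_1 = w_1/‖w_1‖ = (-2, -4, -3, 4)/6.7082 = (-0.2981, -0.5963, -0.4472, 0.5963).
r_{12} = q_1·w_2 = -1.7889.
u_2 = w_2 + 1.7889·q_1 = (-4.5333, 0.9333, -0.8000, -1.9333).
‖u_2‖ = 5.0794, so q_2 = (-0.8925, 0.1837, -0.1575, -0.3806).
r_{13} = q_1·w_3 = 0.2981; r_{23} = q_2·w_3 = -1.4700.
u_3 = w_3 − 0.2981·q_1 + 1.4700·q_2 = (-1.2231, 2.4479, 1.9018, 3.2627).
‖u_3‖ = 4.6637, so q_3 = (-0.2623, 0.5249, 0.4078, 0.6996).
Qᵀb = (0.1491, -0.5381, -1.8945).
Back-substitute: x_3 = -1.8945/4.6637 = -0.4062.
x_2 = (-0.5381 + 1.4700·(-0.4062))/5.0794 = -0.2235.
x_1 = (0.1491 + 1.7889·(-0.2235) − 0.2981·(-0.4062))/6.7082 = -0.0193.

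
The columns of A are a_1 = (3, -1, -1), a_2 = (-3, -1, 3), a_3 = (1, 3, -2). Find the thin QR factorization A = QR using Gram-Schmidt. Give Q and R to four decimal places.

Q = [[0.9045, 0.0000, 0.4264], [-0.3015, -0.7071, 0.6396], [-0.3015, 0.7071, 0.6396]], R = [[3.3166, -3.3166, 0.6030], [0.0000, 2.8284, -3.5355], [0.0000, 0.0000, 1.0660]]

a_1 = (3, -1, -1); ‖a_1‖ = 3.3166, so e_1 = (0.9045, -0.3015, -0.3015).
e_1·a_2 = 0.9045·(-3) + (-0.3015)·(-1) + (-0.3015)·3 = -3.3166.
u_2 = a_2 + 3.3166·e_1 = (0.0000, -2.0000, 2.0000).
‖u_2‖ = 2.8284, so e_2 = (0.0000, -0.7071, 0.7071).
e_1·a_3 = 0.9045·1 + (-0.3015)·3 + (-0.3015)·(-2) = 0.6030; e_2·a_3 = 0.0000·1 + (-0.7071)·3 + 0.7071·(-2) = -3.5355.
u_3 = a_3 − 0.6030·e_1 + 3.5355·e_2 = (0.4545, 0.6818, 0.6818).
‖u_3‖ = 1.0660, so e_3 = (0.4264, 0.6396, 0.6396).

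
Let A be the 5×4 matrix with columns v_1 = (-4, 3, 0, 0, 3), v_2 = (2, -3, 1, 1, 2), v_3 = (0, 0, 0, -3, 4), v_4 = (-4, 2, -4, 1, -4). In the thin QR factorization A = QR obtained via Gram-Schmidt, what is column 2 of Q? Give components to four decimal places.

q_2 = (0.1796, -0.5165, 0.2545, 0.2545, 0.7560)

v_1 = (-4, 3, 0, 0, 3); ‖v_1‖ = 5.8310, so q_1 = (-0.6860, 0.5145, 0.0000, 0.0000, 0.5145).
q_1·v_2 = (-0.6860)·2 + 0.5145·(-3) + 0.0000·1 + 0.0000·1 + 0.5145·2 = -1.8865.
u_2 = v_2 + 1.8865·q_1 = (0.7059, -2.0294, 1.0000, 1.0000, 2.9706).
‖u_2‖ = 3.9295, so q_2 = (0.1796, -0.5165, 0.2545, 0.2545, 0.7560).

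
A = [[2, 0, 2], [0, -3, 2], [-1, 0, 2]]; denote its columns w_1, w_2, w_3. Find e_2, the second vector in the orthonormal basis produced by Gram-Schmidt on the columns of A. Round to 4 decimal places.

e_2 = (0.0000, -1.0000, 0.0000)

w_1 = (2, 0, -1); ‖w_1‖ = 2.2361, so e_1 = (0.8944, 0.0000, -0.4472).
e_1·w_2 = 0.8944·0 + 0.0000·(-3) + (-0.4472)·0 = 0.0000.
u_2 = w_2 + 0.0000·e_1 = (0.0000, -3.0000, 0.0000).
‖u_2‖ = 3.0000, so e_2 = (0.0000, -1.0000, 0.0000).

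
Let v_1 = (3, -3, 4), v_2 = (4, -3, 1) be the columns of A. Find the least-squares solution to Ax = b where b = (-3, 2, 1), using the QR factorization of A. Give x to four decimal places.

v_1 = (3, -3, 4); ‖v_1‖ = 5.8310, so q_1 = (0.5145, -0.5145, 0.6860).
q_1·v_2 = 0.5145·4 + (-0.5145)·(-3) + 0.6860·1 = 4.2875.
u_2 = v_2 − 4.2875·q_1 = (1.7941, -0.7941, -1.9412).
‖u_2‖ = 2.7600, so q_2 = (0.6500, -0.2877, -0.7033).
Qᵀb = (-1.8865, -3.2289).
Back-substitute: x_2 = -3.2289/2.7600 = -1.1699.
x_1 = (-1.8865 − 4.2875·(-1.1699))/5.8310 = 0.5367.

x = (0.5367, -1.1699)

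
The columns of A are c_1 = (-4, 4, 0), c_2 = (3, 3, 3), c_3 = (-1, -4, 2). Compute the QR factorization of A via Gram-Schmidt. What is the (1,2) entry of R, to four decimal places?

c_1 = (-4, 4, 0); ‖c_1‖ = 5.6569, so e_1 = (-0.7071, 0.7071, 0.0000).
r_{12} = e_1·c_2 = 0.0000.

r_{12} = 0.0000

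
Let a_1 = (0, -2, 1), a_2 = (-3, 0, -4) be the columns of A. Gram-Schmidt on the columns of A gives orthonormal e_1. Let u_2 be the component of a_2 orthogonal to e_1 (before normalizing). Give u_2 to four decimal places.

a_1 = (0, -2, 1); ‖a_1‖ = 2.2361, so e_1 = (0.0000, -0.8944, 0.4472).
e_1·a_2 = 0.0000·(-3) + (-0.8944)·0 + 0.4472·(-4) = -1.7889.
u_2 = a_2 + 1.7889·e_1 = (-3.0000, -1.6000, -3.2000).

u_2 = (-3.0000, -1.6000, -3.2000)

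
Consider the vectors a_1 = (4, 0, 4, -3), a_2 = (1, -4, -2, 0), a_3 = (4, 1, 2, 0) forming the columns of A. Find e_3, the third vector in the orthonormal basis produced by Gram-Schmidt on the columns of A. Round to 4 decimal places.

e_3 = (0.6780, 0.2597, -0.1804, 0.6635)

a_1 = (4, 0, 4, -3); ‖a_1‖ = 6.4031, so e_1 = (0.6247, 0.0000, 0.6247, -0.4685).
e_1·a_2 = 0.6247·1 + 0.0000·(-4) + 0.6247·(-2) + (-0.4685)·0 = -0.6247.
u_2 = a_2 + 0.6247·e_1 = (1.3902, -4.0000, -1.6098, -0.2927).
‖u_2‖ = 4.5398, so e_2 = (0.3062, -0.8811, -0.3546, -0.0645).
e_1·a_3 = 0.6247·4 + 0.0000·1 + 0.6247·2 + (-0.4685)·0 = 3.7482; e_2·a_3 = 0.3062·4 + (-0.8811)·1 + (-0.3546)·2 + (-0.0645)·0 = -0.3653.
u_3 = a_3 − 3.7482·e_1 + 0.3653·e_2 = (1.7704, 0.6781, -0.4710, 1.7325).
‖u_3‖ = 2.6111, so e_3 = (0.6780, 0.2597, -0.1804, 0.6635).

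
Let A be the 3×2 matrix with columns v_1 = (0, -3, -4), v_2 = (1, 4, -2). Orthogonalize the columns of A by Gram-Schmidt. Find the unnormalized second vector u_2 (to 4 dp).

v_1 = (0, -3, -4); ‖v_1‖ = 5.0000, so q_1 = (0.0000, -0.6000, -0.8000).
q_1·v_2 = 0.0000·1 + (-0.6000)·4 + (-0.8000)·(-2) = -0.8000.
u_2 = v_2 + 0.8000·q_1 = (1.0000, 3.5200, -2.6400).

u_2 = (1.0000, 3.5200, -2.6400)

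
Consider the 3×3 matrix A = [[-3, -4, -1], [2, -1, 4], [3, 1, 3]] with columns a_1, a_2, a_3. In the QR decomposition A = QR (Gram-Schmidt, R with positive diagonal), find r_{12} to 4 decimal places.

r_{12} = 2.7716

a_1 = (-3, 2, 3); ‖a_1‖ = 4.6904, so q_1 = (-0.6396, 0.4264, 0.6396).
r_{12} = q_1·a_2 = 2.7716.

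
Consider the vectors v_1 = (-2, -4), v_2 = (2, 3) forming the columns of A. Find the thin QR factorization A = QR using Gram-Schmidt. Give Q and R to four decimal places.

v_1 = (-2, -4); ‖v_1‖ = 4.4721, so q_1 = (-0.4472, -0.8944).
q_1·v_2 = (-0.4472)·2 + (-0.8944)·3 = -3.5777.
u_2 = v_2 + 3.5777·q_1 = (0.4000, -0.2000).
‖u_2‖ = 0.4472, so q_2 = (0.8944, -0.4472).

Q = [[-0.4472, 0.8944], [-0.8944, -0.4472]], R = [[4.4721, -3.5777], [0.0000, 0.4472]]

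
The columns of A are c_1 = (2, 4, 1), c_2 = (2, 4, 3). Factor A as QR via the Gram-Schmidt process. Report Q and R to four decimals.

e_1 = c_1/‖c_1‖ = (2, 4, 1)/4.5826 = (0.4364, 0.8729, 0.2182).
r_{12} = e_1·c_2 = 5.0190.
u_2 = c_2 − 5.0190·e_1 = (-0.1905, -0.3810, 1.9048).
‖u_2‖ = 1.9518, so e_2 = (-0.0976, -0.1952, 0.9759).

Q = [[0.4364, -0.0976], [0.8729, -0.1952], [0.2182, 0.9759]], R = [[4.5826, 5.0190], [0.0000, 1.9518]]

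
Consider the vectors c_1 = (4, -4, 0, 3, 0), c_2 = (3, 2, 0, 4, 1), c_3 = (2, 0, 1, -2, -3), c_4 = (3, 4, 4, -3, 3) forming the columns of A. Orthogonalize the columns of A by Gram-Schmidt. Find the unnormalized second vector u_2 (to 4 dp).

u_2 = (1.4390, 3.5610, 0.0000, 2.8293, 1.0000)

e_1 = c_1/‖c_1‖ = (4, -4, 0, 3, 0)/6.4031 = (0.6247, -0.6247, 0.0000, 0.4685, 0.0000).
r_{12} = e_1·c_2 = 2.4988.
u_2 = c_2 − 2.4988·e_1 = (1.4390, 3.5610, 0.0000, 2.8293, 1.0000).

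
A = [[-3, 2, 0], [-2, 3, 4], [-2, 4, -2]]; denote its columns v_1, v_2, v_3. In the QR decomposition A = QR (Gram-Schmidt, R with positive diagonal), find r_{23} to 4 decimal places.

v_1 = (-3, -2, -2); ‖v_1‖ = 4.1231, so q_1 = (-0.7276, -0.4851, -0.4851).
q_1·v_2 = (-0.7276)·2 + (-0.4851)·3 + (-0.4851)·4 = -4.8507.
u_2 = v_2 + 4.8507·q_1 = (-1.5294, 0.6471, 1.6471).
‖u_2‖ = 2.3389, so q_2 = (-0.6539, 0.2766, 0.7042).
r_{23} = q_2·v_3 = -0.3018.

r_{23} = -0.3018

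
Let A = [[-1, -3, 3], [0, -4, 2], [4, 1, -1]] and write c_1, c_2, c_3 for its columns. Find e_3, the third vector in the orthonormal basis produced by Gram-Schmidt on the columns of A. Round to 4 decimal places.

e_3 = (0.8071, -0.5549, 0.2018)

e_1 = c_1/‖c_1‖ = (-1, 0, 4)/4.1231 = (-0.2425, 0.0000, 0.9701).
r_{12} = e_1·c_2 = 1.6977.
u_2 = c_2 − 1.6977·e_1 = (-2.5882, -4.0000, -0.6471).
‖u_2‖ = 4.8081, so e_2 = (-0.5383, -0.8319, -0.1346).
r_{13} = e_1·c_3 = -1.6977; r_{23} = e_2·c_3 = -3.1442.
u_3 = c_3 + 1.6977·e_1 + 3.1442·e_2 = (0.8957, -0.6158, 0.2239).
‖u_3‖ = 1.1098, so e_3 = (0.8071, -0.5549, 0.2018).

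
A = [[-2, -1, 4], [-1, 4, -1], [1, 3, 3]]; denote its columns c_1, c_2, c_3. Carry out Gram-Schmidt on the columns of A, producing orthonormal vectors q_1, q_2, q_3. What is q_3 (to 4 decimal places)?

q_1 = c_1/‖c_1‖ = (-2, -1, 1)/2.4495 = (-0.8165, -0.4082, 0.4082).
r_{12} = q_1·c_2 = 0.4082.
u_2 = c_2 − 0.4082·q_1 = (-0.6667, 4.1667, 2.8333).
‖u_2‖ = 5.0827, so q_2 = (-0.1312, 0.8198, 0.5575).
r_{13} = q_1·c_3 = -1.6330; r_{23} = q_2·c_3 = 0.3279.
u_3 = c_3 + 1.6330·q_1 − 0.3279·q_2 = (2.7097, -1.9355, 3.4839).
‖u_3‖ = 4.8193, so q_3 = (0.5623, -0.4016, 0.7229).

q_3 = (0.5623, -0.4016, 0.7229)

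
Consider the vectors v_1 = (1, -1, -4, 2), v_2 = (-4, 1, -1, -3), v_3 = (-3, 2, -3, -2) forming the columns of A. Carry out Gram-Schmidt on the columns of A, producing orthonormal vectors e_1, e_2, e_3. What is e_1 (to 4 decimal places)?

v_1 = (1, -1, -4, 2); ‖v_1‖ = 4.6904, so e_1 = (0.2132, -0.2132, -0.8528, 0.4264).

e_1 = (0.2132, -0.2132, -0.8528, 0.4264)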